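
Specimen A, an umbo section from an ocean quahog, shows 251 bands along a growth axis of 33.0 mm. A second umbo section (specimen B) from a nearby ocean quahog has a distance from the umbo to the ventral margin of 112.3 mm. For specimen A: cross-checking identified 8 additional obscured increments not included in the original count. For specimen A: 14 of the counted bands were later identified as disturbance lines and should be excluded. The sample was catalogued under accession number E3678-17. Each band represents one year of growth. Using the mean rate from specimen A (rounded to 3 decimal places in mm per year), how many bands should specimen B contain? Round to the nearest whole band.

832 bands

Specimen A: adjusted count: 251 − 14 + 8 = 245 bands.
A: 33.0 mm over 245 years gives 33.0 / 245 ≈ 0.135 mm/year.
B spans 112.3 / 0.135 = 831.85 years ≈ 832 bands.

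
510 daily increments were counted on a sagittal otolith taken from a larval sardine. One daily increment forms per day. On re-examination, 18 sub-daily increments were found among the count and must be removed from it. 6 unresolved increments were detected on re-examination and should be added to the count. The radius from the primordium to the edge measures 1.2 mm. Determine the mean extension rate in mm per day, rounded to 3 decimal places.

0.002 mm per day

After corrections the count is 510 − 18 + 6 = 498 daily increments.
Extension rate ≈ 1.2 / 498 = 0.002 mm per day.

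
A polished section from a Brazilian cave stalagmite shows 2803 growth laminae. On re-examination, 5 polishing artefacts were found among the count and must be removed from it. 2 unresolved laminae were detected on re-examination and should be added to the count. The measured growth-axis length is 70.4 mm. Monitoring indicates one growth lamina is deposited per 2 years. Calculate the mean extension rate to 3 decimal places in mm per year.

0.013 mm per year

After corrections the count is 2803 − 5 + 2 = 2800 growth laminae.
At 2 years per growth lamina, 2800 × 2 = 5600 years.
Extension rate ≈ 70.4 / 5600 = 0.013 mm per year.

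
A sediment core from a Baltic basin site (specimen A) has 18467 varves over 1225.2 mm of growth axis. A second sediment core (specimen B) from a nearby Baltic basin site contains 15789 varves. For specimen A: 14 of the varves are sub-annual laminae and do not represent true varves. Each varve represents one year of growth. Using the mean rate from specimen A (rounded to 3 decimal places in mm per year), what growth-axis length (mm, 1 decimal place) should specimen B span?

1042.1 mm

Specimen A: adjusted count: 18467 − 14 = 18453 varves.
A: Extension rate ≈ 1225.2 / 18453 = 0.066 mm per year.
Length of B = 0.066 × 15789 = 1042.1 mm.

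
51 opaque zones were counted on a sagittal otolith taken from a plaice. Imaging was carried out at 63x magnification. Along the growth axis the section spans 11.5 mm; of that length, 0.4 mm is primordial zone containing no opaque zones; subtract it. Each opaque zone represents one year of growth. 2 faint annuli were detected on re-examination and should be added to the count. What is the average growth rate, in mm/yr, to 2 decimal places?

0.21 mm/yr

Adjusted count: 51 + 2 = 53 opaque zones.
Net length = 11.5 − 0.4 = 11.1 mm.
Mean rate = 11.1 mm / 53 years ≈ 0.21 mm/yr.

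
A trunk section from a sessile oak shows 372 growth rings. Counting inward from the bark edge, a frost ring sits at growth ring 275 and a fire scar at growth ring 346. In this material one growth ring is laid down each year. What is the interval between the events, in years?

346 − 275 = 71 growth rings lie between the two events.
At one growth ring per year, 71 years elapsed between them.

71 years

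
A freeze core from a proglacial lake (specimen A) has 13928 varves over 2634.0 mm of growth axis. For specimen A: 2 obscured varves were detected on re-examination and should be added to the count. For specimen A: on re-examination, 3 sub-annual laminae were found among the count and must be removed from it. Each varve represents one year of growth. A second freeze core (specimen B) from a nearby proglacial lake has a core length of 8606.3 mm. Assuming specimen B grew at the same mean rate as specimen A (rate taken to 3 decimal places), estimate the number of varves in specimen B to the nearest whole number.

45536 varves

Specimen A: correcting the raw count gives 13928 − 3 + 2 = 13927 true varves.
A: Extension rate ≈ 2634.0 / 13927 = 0.189 mm/year.
B spans 8606.3 / 0.189 = 45535.98 years ≈ 45536 varves.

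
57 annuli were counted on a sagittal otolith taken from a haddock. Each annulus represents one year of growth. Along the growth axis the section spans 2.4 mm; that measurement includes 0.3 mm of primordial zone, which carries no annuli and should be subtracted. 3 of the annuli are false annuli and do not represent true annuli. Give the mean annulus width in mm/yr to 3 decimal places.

Adjusted count: 57 − 3 = 54 annuli.
Removing the 0.3 mm offcut leaves 2.4 − 0.3 = 2.1 mm.
Extension rate ≈ 2.1 / 54 = 0.039 mm/yr.

0.039 mm/yr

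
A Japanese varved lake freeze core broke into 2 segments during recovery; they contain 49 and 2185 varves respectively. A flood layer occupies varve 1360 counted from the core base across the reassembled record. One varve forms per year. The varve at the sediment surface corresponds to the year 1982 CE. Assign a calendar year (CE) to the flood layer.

Total varves = 49 + 2185 = 2234.
2234 − 1360 = 874 varves lie beyond the flood layer toward the sediment surface.
1982 − 874 = 1108 CE.

1108 CE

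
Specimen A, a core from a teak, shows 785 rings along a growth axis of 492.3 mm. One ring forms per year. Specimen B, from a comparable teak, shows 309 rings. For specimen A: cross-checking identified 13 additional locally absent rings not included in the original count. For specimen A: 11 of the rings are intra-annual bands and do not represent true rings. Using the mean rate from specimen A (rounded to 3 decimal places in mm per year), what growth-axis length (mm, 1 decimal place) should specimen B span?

193.4 mm

Specimen A: after corrections the count is 785 − 11 + 13 = 787 rings.
A: Extension rate ≈ 492.3 / 787 = 0.626 mm per year.
B's length ≈ 0.626 × 309 = 193.4 mm.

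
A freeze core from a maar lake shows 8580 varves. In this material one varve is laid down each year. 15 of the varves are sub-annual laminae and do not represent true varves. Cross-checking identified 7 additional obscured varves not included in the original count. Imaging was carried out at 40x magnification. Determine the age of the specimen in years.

8572 years

After corrections the count is 8580 − 15 + 7 = 8572 varves.
At one varve per year, that is 8572 years.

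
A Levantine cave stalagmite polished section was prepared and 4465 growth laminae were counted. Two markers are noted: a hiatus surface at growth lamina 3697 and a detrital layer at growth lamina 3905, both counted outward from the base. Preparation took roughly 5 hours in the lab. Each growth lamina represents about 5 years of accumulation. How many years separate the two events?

1040 years

3905 − 3697 = 208 growth laminae lie between the two events.
At 5 years per growth lamina, 208 × 5 = 1040 years.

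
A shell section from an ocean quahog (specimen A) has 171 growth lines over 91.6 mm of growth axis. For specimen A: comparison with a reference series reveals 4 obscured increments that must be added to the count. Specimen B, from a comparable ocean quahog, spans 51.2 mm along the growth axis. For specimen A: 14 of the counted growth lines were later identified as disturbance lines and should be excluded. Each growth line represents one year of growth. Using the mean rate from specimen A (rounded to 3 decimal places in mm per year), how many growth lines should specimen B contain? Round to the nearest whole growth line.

90 growth lines

Specimen A: adjusted count: 171 − 14 + 4 = 161 growth lines.
A: Mean rate = 91.6 mm / 161 years ≈ 0.569 mm per year.
B spans 51.2 / 0.569 = 89.98 years ≈ 90 growth lines.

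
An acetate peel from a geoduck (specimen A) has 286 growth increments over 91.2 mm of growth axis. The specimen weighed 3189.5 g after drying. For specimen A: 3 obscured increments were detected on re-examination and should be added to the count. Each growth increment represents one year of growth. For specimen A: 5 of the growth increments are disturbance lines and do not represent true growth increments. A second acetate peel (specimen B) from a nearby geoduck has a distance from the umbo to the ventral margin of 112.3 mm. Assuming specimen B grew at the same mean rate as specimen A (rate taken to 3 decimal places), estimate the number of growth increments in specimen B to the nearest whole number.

Specimen A: adjusted count: 286 − 5 + 3 = 284 growth increments.
A: Mean rate = 91.2 mm / 284 years ≈ 0.321 mm/year.
B spans 112.3 / 0.321 = 349.84 years ≈ 350 growth increments.

350 growth increments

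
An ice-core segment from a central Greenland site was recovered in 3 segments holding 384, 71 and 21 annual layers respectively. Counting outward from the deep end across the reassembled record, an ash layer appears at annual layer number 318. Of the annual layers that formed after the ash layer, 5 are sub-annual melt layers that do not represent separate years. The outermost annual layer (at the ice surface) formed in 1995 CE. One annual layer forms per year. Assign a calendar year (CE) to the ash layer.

Total annual layers = 384 + 71 + 21 = 476.
476 − 318 = 158 annual layers lie beyond the ash layer toward the ice surface.
158 − 5 false = 153 true annual layers after the ash layer.
1995 − 153 = 1842 CE.

1842 CE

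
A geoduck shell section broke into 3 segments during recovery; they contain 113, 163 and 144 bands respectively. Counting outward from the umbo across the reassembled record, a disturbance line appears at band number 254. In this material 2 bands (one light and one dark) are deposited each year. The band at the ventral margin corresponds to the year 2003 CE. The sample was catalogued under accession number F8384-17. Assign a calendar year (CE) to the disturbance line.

1920 CE

Total bands = 113 + 163 + 144 = 420.
Between band 254 and the ventral margin there are 420 − 254 = 166 bands.
Dividing by 2 bands per year: 166 / 2 = 83 years.
The band at the ventral margin is 2003 CE, so the disturbance line dates to 2003 − 83 = 1920 CE.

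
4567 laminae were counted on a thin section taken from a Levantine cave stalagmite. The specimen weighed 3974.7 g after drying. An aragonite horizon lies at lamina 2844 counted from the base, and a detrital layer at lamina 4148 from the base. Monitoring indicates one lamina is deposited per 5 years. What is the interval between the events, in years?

4148 − 2844 = 1304 laminae lie between the two events.
Multiplying by 5 years per lamina: 1304 × 5 = 6520 years.

6520 years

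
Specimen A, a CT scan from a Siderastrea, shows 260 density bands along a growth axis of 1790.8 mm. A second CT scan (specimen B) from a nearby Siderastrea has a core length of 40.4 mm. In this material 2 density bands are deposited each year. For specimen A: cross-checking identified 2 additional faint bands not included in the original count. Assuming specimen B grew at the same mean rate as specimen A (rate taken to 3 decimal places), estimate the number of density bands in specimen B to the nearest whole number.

6 density bands

Specimen A: correcting the raw count gives 260 + 2 = 262 true density bands.
Specimen A: 262 density bands at 2 per year is 262 / 2 = 131 years.
A: 1790.8 mm over 131 years gives 1790.8 / 131 ≈ 13.670 mm/yr.
B spans 40.4 / 13.670 = 2.96 years; at 2 density bands per year that is 2.96 × 2 ≈ 6 density bands.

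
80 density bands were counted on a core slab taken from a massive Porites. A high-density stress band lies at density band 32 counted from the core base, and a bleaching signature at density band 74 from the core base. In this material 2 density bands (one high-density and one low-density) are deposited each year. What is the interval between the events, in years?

21 yr

The two markers are separated by 74 − 32 = 42 density bands.
42 density bands at 2 per year is 42 / 2 = 21 years.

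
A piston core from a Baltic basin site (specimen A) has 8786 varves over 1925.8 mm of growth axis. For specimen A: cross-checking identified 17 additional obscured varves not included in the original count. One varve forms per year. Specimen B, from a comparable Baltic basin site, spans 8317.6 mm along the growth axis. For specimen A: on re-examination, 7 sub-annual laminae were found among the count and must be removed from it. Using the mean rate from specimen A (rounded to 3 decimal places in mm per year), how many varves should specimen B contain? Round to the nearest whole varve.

37980 varves

Specimen A: true varve count = 8786 − 7 + 17 = 8796.
A: Extension rate ≈ 1925.8 / 8796 = 0.219 mm/year.
For B, 8317.6 / 0.219 = 37979.91 years ≈ 37980 varves.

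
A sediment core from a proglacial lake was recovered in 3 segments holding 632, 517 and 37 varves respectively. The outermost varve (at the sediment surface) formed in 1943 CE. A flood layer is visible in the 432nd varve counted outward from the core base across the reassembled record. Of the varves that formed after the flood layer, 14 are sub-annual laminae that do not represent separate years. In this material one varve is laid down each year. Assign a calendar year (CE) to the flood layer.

Total varves = 632 + 517 + 37 = 1186.
The flood layer sits at varve 432 from the core base, so 1186 − 432 = 754 varves formed after it.
Excluding 14 false varves: 754 − 14 = 740.
Counting back 740 years from 1943 CE places the flood layer in 1943 − 740 = 1203 CE.

1203 CE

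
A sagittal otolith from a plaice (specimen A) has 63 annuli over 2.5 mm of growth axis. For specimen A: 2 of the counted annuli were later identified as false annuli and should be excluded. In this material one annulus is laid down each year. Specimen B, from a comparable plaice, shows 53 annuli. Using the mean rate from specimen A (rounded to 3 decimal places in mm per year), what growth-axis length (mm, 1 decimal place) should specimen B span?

Specimen A: correcting the raw count gives 63 − 2 = 61 true annuli.
A: 2.5 mm over 61 years gives 2.5 / 61 ≈ 0.041 mm per year.
B's length ≈ 0.041 × 53 = 2.2 mm.

2.2 mm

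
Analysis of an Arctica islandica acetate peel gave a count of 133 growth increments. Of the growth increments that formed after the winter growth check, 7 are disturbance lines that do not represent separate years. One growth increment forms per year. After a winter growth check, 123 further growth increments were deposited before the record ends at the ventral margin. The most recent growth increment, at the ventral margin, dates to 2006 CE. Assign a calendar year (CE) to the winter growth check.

1890 CE

123 growth increments formed after the winter growth check.
123 − 7 false = 116 true growth increments after the winter growth check.
2006 − 116 = 1890 CE.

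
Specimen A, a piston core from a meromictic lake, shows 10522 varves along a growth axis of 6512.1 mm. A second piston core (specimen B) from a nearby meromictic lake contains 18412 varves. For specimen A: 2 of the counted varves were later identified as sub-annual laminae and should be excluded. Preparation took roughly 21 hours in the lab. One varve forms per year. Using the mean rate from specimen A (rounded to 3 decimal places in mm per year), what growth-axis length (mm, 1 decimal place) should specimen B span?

Specimen A: correcting the raw count gives 10522 − 2 = 10520 true varves.
A: Mean rate = 6512.1 mm / 10520 years ≈ 0.619 mm/year.
For B, 0.619 mm/year × 18412 years = 11397.0 mm.

11397.0 mm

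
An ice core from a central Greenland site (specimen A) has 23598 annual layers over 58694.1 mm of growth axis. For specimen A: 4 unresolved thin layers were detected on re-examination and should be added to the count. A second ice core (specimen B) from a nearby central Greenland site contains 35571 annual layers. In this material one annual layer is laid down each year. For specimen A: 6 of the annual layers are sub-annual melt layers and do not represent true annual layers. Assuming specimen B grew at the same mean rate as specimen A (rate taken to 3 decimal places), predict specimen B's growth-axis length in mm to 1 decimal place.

88465.1 mm

Specimen A: true annual layer count = 23598 − 6 + 4 = 23596.
A: Mean rate = 58694.1 mm / 23596 years ≈ 2.487 mm/year.
Length of B = 2.487 × 35571 = 88465.1 mm.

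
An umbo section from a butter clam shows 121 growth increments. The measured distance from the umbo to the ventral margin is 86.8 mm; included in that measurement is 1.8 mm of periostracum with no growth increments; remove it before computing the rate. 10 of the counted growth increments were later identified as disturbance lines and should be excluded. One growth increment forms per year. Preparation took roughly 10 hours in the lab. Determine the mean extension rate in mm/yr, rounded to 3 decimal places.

Correcting the raw count gives 121 − 10 = 111 true growth increments.
The growth record spans 86.8 − 1.8 = 85.0 mm.
Mean rate = 85.0 mm / 111 years ≈ 0.766 mm/yr.

0.766 mm/yr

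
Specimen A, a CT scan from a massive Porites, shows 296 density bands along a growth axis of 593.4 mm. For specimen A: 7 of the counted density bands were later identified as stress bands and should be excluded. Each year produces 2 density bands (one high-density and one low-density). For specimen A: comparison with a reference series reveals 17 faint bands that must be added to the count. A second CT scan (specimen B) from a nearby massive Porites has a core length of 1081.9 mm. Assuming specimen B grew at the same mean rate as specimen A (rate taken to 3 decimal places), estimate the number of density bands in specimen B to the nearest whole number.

558 density bands

Specimen A: true density band count = 296 − 7 + 17 = 306.
Specimen A: 306 density bands at 2 per year is 306 / 2 = 153 years.
A: Extension rate ≈ 593.4 / 153 = 3.878 mm per year.
For B, 1081.9 / 3.878 = 278.98 years; at 2 density bands per year that is 278.98 × 2 ≈ 558 density bands.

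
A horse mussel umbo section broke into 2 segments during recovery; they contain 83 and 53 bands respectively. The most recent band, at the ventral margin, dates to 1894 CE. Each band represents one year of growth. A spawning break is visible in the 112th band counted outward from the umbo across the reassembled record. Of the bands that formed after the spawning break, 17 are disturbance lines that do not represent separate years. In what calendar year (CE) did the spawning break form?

Total bands = 83 + 53 = 136.
136 − 112 = 24 bands lie beyond the spawning break toward the ventral margin.
Excluding 17 false bands: 24 − 17 = 7.
1894 − 7 = 1887 CE.

1887 CE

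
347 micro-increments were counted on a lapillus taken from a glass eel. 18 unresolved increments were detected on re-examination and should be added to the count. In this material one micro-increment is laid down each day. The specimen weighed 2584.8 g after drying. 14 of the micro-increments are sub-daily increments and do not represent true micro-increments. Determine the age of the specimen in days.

Adjusted count: 347 − 14 + 18 = 351 micro-increments.
One micro-increment per day makes the duration 351 days.

351 days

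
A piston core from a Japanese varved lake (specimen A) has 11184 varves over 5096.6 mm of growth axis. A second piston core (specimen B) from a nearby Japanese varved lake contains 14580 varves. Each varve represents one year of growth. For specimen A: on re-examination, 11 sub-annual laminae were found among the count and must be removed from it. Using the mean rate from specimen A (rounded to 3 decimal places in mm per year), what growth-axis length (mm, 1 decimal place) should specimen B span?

Specimen A: correcting the raw count gives 11184 − 11 = 11173 true varves.
A: Extension rate ≈ 5096.6 / 11173 = 0.456 mm/yr.
B's length ≈ 0.456 × 14580 = 6648.5 mm.

6648.5 mm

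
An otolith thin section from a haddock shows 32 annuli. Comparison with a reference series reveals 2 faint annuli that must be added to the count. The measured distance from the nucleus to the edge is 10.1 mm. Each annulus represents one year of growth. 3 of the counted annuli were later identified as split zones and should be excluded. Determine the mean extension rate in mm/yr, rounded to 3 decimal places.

0.326 mm/yr

After corrections the count is 32 − 3 + 2 = 31 annuli.
Extension rate ≈ 10.1 / 31 = 0.326 mm/yr.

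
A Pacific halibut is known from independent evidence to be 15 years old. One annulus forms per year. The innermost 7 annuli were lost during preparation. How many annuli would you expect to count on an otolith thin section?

Expected annuli over 15 years: 15.
Subtracting the 7 annuli not captured gives 15 − 7 = 8 annuli in the record.

8 annuli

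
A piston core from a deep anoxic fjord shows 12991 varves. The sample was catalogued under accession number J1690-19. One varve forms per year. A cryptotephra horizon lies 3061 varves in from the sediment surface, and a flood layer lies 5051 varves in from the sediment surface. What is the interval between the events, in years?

5051 − 3061 = 1990 varves lie between the two events.
One varve per year makes the interval 1990 years.

1990 years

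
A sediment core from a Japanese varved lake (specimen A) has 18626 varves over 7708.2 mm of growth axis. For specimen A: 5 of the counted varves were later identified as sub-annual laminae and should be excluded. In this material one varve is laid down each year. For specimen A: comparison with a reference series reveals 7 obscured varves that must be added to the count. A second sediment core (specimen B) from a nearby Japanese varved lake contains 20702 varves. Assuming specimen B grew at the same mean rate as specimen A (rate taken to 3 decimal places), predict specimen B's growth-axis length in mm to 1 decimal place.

8570.6 mm

Specimen A: after corrections the count is 18626 − 5 + 7 = 18628 varves.
A: Extension rate ≈ 7708.2 / 18628 = 0.414 mm per year.
B's length ≈ 0.414 × 20702 = 8570.6 mm.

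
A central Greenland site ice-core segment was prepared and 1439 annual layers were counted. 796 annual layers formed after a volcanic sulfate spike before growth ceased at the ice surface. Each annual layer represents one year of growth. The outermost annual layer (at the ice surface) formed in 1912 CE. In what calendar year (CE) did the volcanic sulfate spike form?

1116 CE

There are 796 annual layers younger than the volcanic sulfate spike.
The annual layer at the ice surface is 1912 CE, so the volcanic sulfate spike dates to 1912 − 796 = 1116 CE.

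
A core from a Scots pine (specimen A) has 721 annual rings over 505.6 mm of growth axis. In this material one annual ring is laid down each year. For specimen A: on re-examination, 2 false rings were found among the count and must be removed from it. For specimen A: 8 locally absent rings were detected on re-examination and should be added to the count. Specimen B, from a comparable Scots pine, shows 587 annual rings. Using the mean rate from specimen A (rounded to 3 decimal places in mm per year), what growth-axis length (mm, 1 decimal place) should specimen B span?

Specimen A: after corrections the count is 721 − 2 + 8 = 727 annual rings.
A: 505.6 mm over 727 years gives 505.6 / 727 ≈ 0.695 mm/year.
Length of B = 0.695 × 587 = 408.0 mm.

408.0 mm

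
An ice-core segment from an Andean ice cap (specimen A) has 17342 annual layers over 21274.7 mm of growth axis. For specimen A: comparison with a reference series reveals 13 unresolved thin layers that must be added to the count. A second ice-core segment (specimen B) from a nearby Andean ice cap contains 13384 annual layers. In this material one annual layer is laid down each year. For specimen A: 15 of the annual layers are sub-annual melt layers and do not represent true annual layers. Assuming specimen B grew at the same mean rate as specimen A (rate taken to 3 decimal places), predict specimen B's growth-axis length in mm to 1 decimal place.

Specimen A: after corrections the count is 17342 − 15 + 13 = 17340 annual layers.
A: Mean rate = 21274.7 mm / 17340 years ≈ 1.227 mm/yr.
Length of B = 1.227 × 13384 = 16422.2 mm.

16422.2 mm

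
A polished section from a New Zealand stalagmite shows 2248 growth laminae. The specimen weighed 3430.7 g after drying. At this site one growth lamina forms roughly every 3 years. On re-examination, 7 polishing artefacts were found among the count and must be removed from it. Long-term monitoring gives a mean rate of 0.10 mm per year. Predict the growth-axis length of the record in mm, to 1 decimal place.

After corrections the count is 2248 − 7 = 2241 growth laminae.
2241 growth laminae at 3 years each span 2241 × 3 = 6723 years.
Predicted length = 0.10 mm/year × 6723 years = 672.3 mm.

672.3 mm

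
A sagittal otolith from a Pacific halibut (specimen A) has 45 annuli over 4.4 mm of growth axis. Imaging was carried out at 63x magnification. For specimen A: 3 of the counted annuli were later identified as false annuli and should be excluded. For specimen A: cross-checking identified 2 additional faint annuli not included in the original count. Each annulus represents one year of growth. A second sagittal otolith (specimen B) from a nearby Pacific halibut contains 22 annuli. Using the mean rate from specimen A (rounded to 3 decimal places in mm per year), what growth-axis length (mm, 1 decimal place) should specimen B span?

Specimen A: adjusted count: 45 − 3 + 2 = 44 annuli.
A: Mean rate = 4.4 mm / 44 years ≈ 0.100 mm/year.
For B, 0.100 mm/year × 22 years = 2.2 mm.

2.2 mm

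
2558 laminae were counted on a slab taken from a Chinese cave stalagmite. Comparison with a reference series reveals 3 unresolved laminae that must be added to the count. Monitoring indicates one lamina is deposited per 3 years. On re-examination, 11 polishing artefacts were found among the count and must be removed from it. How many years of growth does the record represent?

7650 years

True lamina count = 2558 − 11 + 3 = 2550.
2550 laminae at 3 years each span 2550 × 3 = 7650 years.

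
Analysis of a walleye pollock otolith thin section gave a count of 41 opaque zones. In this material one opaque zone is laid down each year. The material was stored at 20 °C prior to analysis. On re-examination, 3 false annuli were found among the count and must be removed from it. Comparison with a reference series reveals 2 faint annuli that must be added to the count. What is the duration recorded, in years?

40 years

Correcting the raw count gives 41 − 3 + 2 = 40 true opaque zones.
With a one-to-one opaque zone periodicity this is 40 years.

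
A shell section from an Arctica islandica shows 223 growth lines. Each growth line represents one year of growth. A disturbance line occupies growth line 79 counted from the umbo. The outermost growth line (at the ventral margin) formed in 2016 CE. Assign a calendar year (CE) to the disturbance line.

223 − 79 = 144 growth lines lie beyond the disturbance line toward the ventral margin.
The growth line at the ventral margin is 2016 CE, so the disturbance line dates to 2016 − 144 = 1872 CE.

1872 CE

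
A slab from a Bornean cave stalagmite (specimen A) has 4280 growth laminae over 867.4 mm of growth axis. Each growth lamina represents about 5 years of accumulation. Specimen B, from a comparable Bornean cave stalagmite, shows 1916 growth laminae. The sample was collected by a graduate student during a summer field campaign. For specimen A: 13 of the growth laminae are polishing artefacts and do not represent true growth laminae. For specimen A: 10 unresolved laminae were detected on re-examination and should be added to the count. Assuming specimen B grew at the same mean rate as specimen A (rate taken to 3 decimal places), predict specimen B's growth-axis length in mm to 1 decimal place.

Specimen A: after corrections the count is 4280 − 13 + 10 = 4277 growth laminae.
Specimen A: at 5 years per growth lamina, 4277 × 5 = 21385 years.
A: Mean rate = 867.4 mm / 21385 years ≈ 0.041 mm per year.
Specimen B: multiplying by 5 years per growth lamina: 1916 × 5 = 9580 years. Length of B = 0.041 × 9580 = 392.8 mm.

392.8 mm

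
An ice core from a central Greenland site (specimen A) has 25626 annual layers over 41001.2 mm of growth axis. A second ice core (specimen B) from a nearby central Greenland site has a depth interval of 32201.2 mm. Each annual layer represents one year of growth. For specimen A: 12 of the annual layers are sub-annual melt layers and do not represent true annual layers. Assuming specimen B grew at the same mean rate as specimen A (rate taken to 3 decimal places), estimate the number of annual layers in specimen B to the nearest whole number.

Specimen A: after corrections the count is 25626 − 12 = 25614 annual layers.
A: 41001.2 mm over 25614 years gives 41001.2 / 25614 ≈ 1.601 mm/yr.
B spans 32201.2 / 1.601 = 20113.18 years ≈ 20113 annual layers.

20113 annual layers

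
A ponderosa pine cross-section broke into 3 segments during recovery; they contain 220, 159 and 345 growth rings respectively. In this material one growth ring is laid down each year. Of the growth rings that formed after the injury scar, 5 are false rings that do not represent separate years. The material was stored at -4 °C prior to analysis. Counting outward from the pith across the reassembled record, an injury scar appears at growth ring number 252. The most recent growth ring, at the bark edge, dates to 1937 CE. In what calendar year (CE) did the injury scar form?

Total growth rings = 220 + 159 + 345 = 724.
Between growth ring 252 and the bark edge there are 724 − 252 = 472 growth rings.
Excluding 5 false growth rings: 472 − 5 = 467.
1937 − 467 = 1470 CE.

1470 CE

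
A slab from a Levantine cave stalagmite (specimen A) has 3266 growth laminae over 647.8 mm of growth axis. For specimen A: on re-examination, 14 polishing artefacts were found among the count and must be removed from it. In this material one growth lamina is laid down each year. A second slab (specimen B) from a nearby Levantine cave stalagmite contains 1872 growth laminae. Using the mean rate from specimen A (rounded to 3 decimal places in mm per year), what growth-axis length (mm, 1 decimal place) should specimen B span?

372.5 mm

Specimen A: after corrections the count is 3266 − 14 = 3252 growth laminae.
A: 647.8 mm over 3252 years gives 647.8 / 3252 ≈ 0.199 mm per year.
B's length ≈ 0.199 × 1872 = 372.5 mm.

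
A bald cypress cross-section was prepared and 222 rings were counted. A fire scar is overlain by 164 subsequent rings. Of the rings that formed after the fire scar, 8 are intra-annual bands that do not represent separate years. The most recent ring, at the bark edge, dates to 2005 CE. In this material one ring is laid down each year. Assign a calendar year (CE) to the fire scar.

1849 CE

164 rings formed after the fire scar.
Excluding 8 false rings: 164 − 8 = 156.
Counting back 156 years from 2005 CE places the fire scar in 2005 − 156 = 1849 CE.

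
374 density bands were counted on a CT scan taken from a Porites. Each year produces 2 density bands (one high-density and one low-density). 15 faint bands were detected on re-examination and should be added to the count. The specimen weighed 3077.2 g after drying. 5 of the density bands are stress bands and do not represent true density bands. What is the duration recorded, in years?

192 years

After corrections the count is 374 − 5 + 15 = 384 density bands.
384 density bands at 2 per year is 384 / 2 = 192 years.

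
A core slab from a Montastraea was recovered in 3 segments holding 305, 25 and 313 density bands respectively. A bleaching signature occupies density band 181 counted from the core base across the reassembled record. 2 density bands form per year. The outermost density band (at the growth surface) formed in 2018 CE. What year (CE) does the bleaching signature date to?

1787 CE

Total density bands = 305 + 25 + 313 = 643.
Between density band 181 and the growth surface there are 643 − 181 = 462 density bands.
With 2 density bands per year, 462 / 2 = 231 years.
2018 − 231 = 1787 CE.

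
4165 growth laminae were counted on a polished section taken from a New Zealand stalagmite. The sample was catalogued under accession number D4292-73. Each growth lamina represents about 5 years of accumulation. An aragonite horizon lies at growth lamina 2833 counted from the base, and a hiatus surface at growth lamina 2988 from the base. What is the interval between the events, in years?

775 years

2988 − 2833 = 155 growth laminae lie between the two events.
155 growth laminae at 5 years each span 155 × 5 = 775 years.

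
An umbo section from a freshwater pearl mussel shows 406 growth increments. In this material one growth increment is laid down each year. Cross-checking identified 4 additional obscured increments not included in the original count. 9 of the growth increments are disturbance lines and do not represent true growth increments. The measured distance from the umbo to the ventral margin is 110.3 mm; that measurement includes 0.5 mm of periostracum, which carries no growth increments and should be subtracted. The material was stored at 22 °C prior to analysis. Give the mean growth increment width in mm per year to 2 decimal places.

0.27 mm per year

True growth increment count = 406 − 9 + 4 = 401.
Removing the 0.5 mm offcut leaves 110.3 − 0.5 = 109.8 mm.
Mean rate = 109.8 mm / 401 years ≈ 0.27 mm per year.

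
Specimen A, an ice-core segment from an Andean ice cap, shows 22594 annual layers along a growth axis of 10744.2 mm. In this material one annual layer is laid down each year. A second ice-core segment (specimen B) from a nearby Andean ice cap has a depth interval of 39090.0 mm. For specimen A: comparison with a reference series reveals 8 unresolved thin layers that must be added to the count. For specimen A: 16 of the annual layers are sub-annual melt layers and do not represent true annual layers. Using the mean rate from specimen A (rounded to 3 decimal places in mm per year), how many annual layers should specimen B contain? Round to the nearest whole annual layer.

82122 annual layers

Specimen A: adjusted count: 22594 − 16 + 8 = 22586 annual layers.
A: 10744.2 mm over 22586 years gives 10744.2 / 22586 ≈ 0.476 mm per year.
Specimen B: 39090.0 mm / 0.476 mm per year = 82121.85 years ≈ 82122 annual layers.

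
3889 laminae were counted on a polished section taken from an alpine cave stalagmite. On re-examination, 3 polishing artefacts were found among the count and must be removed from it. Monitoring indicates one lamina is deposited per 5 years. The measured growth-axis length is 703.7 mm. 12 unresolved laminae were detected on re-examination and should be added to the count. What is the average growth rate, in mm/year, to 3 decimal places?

Correcting the raw count gives 3889 − 3 + 12 = 3898 true laminae.
At 5 years per lamina, 3898 × 5 = 19490 years.
703.7 mm over 19490 years gives 703.7 / 19490 ≈ 0.036 mm/year.

0.036 mm/year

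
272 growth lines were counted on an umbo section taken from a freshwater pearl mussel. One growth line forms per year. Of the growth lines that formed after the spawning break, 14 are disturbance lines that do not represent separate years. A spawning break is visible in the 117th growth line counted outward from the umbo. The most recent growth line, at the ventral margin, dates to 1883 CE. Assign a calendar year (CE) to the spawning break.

272 − 117 = 155 growth lines lie beyond the spawning break toward the ventral margin.
155 − 14 false = 141 true growth lines after the spawning break.
The growth line at the ventral margin is 1883 CE, so the spawning break dates to 1883 − 141 = 1742 CE.

1742 CE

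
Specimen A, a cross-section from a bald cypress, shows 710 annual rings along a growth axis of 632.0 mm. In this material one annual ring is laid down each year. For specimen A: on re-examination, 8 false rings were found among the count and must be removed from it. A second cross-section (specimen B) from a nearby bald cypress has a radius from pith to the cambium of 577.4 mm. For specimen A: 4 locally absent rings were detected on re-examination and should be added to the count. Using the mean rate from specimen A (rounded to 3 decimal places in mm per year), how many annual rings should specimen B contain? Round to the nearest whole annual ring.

645 annual rings

Specimen A: true annual ring count = 710 − 8 + 4 = 706.
A: Extension rate ≈ 632.0 / 706 = 0.895 mm/yr.
Specimen B: 577.4 mm / 0.895 mm per year = 645.14 years ≈ 645 annual rings.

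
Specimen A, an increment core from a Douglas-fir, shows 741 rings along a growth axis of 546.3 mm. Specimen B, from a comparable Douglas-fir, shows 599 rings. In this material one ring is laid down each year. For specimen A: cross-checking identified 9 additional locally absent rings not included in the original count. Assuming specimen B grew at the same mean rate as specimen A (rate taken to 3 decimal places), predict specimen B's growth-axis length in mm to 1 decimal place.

436.1 mm

Specimen A: after corrections the count is 741 + 9 = 750 rings.
A: 546.3 mm over 750 years gives 546.3 / 750 ≈ 0.728 mm per year.
Length of B = 0.728 × 599 = 436.1 mm.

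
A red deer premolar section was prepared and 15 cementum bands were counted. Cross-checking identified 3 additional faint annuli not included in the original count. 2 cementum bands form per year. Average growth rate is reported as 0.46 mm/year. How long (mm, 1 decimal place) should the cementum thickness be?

After corrections the count is 15 + 3 = 18 cementum bands.
18 cementum bands at 2 per year is 18 / 2 = 9 years.
9 years at 0.46 mm/year gives 0.46 × 9 = 4.1 mm.

4.1 mm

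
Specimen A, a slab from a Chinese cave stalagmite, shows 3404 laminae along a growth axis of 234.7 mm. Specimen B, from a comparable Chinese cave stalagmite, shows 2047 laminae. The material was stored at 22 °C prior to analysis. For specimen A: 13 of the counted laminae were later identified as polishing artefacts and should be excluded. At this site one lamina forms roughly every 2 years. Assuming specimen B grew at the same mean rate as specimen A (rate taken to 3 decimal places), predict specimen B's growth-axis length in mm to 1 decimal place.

143.3 mm

Specimen A: true lamina count = 3404 − 13 = 3391.
Specimen A: multiplying by 2 years per lamina: 3391 × 2 = 6782 years.
A: Extension rate ≈ 234.7 / 6782 = 0.035 mm/year.
Specimen B: 2047 laminae at 2 years each span 2047 × 2 = 4094 years. For B, 0.035 mm/year × 4094 years = 143.3 mm.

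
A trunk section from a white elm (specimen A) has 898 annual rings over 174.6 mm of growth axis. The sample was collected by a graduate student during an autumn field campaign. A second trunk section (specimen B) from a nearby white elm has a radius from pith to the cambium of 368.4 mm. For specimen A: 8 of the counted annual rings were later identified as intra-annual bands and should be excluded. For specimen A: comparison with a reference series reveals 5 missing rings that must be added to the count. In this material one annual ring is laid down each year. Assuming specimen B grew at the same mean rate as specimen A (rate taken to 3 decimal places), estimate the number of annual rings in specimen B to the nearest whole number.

1889 annual rings

Specimen A: correcting the raw count gives 898 − 8 + 5 = 895 true annual rings.
A: Mean rate = 174.6 mm / 895 years ≈ 0.195 mm per year.
B spans 368.4 / 0.195 = 1889.23 years ≈ 1889 annual rings.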